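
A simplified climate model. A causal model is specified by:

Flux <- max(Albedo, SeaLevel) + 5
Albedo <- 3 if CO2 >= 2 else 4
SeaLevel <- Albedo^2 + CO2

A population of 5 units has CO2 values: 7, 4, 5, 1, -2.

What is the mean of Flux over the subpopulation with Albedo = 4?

Observing Albedo=4 restricts to units where Albedo's equation naturally yields 4: CO2 ∈ {1, -2}. In that subpopulation Flux = 22, 19, mean 20.5.

20.5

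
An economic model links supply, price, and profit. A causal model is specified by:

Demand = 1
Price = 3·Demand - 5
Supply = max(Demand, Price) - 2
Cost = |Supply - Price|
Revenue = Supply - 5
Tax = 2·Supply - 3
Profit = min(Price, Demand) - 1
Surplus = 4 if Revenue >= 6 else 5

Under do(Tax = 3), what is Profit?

Intervening sets Tax = 3 and removes its equation (Tax = 2·Supply - 3).
No directed path runs from Tax to Profit, so Profit keeps its natural value.
Price = 3·Demand - 5  [with Demand=1]  = -2
Profit = min(Price, Demand) - 1  [with Price=-2, Demand=1]  = -3

-3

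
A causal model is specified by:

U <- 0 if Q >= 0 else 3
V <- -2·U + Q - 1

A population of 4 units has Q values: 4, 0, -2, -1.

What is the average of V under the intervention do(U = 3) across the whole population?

-6.75

Under do(U=3), U's equation is replaced by U=3 for every unit. Per-unit V: -3, -7, -9, -8. Mean = -6.75.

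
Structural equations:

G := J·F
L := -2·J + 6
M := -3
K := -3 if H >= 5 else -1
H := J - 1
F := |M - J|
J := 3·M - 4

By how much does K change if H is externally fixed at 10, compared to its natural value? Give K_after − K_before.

-2

The intervention breaks the incoming arrows to H: H := J - 1 no longer applies, and H = 10.
K = -3 if H >= 5 else -1  [with H=10]  = -3
Without intervention: J = 3·M - 4  [with M=-3]  = -13; H = J - 1  [with J=-13]  = -14; K = -3 if H >= 5 else -1  [with H=-14]  = -1.
Change = -3 − (-1) = -2.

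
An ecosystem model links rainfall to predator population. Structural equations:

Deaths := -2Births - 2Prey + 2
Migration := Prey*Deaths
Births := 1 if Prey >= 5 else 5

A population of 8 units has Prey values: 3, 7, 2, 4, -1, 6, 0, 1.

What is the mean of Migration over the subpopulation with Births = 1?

E[Migration|Births=1] averages over only the 2 units with Births=1 (Prey = 7, 6): Migration = -98, -72, mean -85.

-85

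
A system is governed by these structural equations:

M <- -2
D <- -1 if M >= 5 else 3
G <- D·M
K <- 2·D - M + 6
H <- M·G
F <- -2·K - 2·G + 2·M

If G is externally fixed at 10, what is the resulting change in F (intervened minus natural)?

The intervention breaks the incoming arrows to G: G <- D·M no longer applies, and G = 10.
D = -1 if M >= 5 else 3  [with M=-2]  = 3
K = 2·D - M + 6  [with D=3, M=-2]  = 14
F = -2·K - 2·G + 2·M  [with K=14, G=10, M=-2]  = -52
Without intervention: D = -1 if M >= 5 else 3  [with M=-2]  = 3; G = D·M  [with D=3, M=-2]  = -6; K = 2·D - M + 6  [with D=3, M=-2]  = 14; F = -2·K - 2·G + 2·M  [with K=14, G=-6, M=-2]  = -20.
Change = -52 − (-20) = -32.

-32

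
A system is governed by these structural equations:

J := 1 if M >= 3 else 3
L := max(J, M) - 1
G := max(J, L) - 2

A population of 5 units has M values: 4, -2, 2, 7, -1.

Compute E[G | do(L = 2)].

The intervention sets L=2 in all 5 units regardless of M. Recomputing G per unit gives 0, 1, 1, 0, 1; average 0.6.

0.6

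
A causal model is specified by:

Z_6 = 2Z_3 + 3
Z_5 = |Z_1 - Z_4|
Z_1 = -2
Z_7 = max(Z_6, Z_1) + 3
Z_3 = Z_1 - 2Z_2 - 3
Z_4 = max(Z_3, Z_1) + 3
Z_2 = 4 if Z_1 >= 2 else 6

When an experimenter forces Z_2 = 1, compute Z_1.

-2

Under do(Z_2=1), the mechanism Z_2 = 4 if Z_1 >= 2 else 6 is discarded; Z_2 is fixed at 1.
Z_1 is not downstream of the intervention, so its value is determined by the original equations.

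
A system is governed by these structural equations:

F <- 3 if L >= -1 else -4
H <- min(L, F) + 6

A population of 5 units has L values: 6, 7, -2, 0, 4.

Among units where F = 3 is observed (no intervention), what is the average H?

Conditioning on F=3 selects the 4 unit(s) with L ∈ {6, 7, 0, 4}. Their H values: 9, 9, 6, 9. Mean = 8.25.

8.25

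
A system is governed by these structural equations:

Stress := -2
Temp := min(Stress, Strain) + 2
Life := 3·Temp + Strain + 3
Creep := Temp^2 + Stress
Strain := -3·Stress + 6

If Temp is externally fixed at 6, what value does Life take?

33

do(Temp=6) replaces the equation Temp := min(Stress, Strain) + 2 with the constant Temp = 6.
Strain = -3·Stress + 6  [with Stress=-2]  = 12
Life = 3·Temp + Strain + 3  [with Temp=6, Strain=12]  = 33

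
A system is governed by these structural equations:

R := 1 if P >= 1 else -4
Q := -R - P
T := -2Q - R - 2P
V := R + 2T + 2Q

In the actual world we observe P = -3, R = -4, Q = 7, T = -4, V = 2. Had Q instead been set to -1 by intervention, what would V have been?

do(Q=-1) replaces the equation Q := -R - P with the constant Q = -1.
R = 1 if P >= 1 else -4  [with P=-3]  = -4
T = -2Q - R - 2P  [with Q=-1, R=-4, P=-3]  = 12
V = R + 2T + 2Q  [with R=-4, T=12, Q=-1]  = 18

18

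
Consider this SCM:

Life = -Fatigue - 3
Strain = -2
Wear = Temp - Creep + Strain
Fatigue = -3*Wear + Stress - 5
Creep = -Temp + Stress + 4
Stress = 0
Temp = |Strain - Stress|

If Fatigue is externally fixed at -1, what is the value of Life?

-2

Intervening sets Fatigue = -1 and removes its equation (Fatigue = -3*Wear + Stress - 5).
Life = -Fatigue - 3  [with Fatigue=-1]  = -2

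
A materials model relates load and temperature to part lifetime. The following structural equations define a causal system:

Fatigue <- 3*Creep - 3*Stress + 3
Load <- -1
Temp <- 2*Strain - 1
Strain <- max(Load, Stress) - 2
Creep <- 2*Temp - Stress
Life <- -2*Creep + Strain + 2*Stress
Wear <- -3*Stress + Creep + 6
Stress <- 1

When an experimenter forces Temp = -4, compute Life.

19

do(Temp=-4) replaces the equation Temp <- 2*Strain - 1 with the constant Temp = -4.
Strain = max(Load, Stress) - 2  [with Load=-1, Stress=1]  = -1
Creep = 2*Temp - Stress  [with Temp=-4, Stress=1]  = -9
Life = -2*Creep + Strain + 2*Stress  [with Creep=-9, Strain=-1, Stress=1]  = 19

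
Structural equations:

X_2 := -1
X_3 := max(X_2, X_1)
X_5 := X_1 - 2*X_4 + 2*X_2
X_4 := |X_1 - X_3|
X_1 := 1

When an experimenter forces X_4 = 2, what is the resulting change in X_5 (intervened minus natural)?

Intervening sets X_4 = 2 and removes its equation (X_4 := |X_1 - X_3|).
X_5 = X_1 - 2*X_4 + 2*X_2  [with X_1=1, X_4=2, X_2=-1]  = -5
Without intervention: X_3 = max(X_2, X_1)  [with X_2=-1, X_1=1]  = 1; X_4 = |X_1 - X_3|  [with X_1=1, X_3=1]  = 0; X_5 = X_1 - 2*X_4 + 2*X_2  [with X_1=1, X_4=0, X_2=-1]  = -1.
Change = -5 − (-1) = -4.

-4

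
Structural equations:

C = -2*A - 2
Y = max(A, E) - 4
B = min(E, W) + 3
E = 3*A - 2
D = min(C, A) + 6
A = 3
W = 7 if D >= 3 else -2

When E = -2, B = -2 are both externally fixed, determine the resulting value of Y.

Under do(E = -2, B = -2), each intervened variable's structural equation is replaced by its fixed value.
Y = max(A, E) - 4  [with A=3, E=-2]  = -1

-1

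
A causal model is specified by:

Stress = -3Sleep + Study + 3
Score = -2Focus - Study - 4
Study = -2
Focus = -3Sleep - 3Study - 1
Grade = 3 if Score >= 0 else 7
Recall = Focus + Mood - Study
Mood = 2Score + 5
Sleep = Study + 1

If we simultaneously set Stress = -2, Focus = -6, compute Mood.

Setting Stress = -2, Focus = -6 by intervention discards those variables' equations.
Score = -2Focus - Study - 4  [with Focus=-6, Study=-2]  = 10
Mood = 2Score + 5  [with Score=10]  = 25

25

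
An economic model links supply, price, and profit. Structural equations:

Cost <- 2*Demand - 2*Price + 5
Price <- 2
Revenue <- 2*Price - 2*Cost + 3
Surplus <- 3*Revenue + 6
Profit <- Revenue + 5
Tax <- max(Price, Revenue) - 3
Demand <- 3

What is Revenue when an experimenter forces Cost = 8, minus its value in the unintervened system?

The intervention breaks the incoming arrows to Cost: Cost <- 2*Demand - 2*Price + 5 no longer applies, and Cost = 8.
Revenue = 2*Price - 2*Cost + 3  [with Price=2, Cost=8]  = -9
Without intervention: Cost = 2*Demand - 2*Price + 5  [with Demand=3, Price=2]  = 7; Revenue = 2*Price - 2*Cost + 3  [with Price=2, Cost=7]  = -7.
Change = -9 − (-7) = -2.

-2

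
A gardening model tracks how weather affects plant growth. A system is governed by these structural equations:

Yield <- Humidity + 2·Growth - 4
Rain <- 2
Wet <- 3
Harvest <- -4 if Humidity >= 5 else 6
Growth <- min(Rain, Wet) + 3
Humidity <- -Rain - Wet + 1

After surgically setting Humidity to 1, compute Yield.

7

Intervening sets Humidity = 1 and removes its equation (Humidity <- -Rain - Wet + 1).
Growth = min(Rain, Wet) + 3  [with Rain=2, Wet=3]  = 5
Yield = Humidity + 2·Growth - 4  [with Humidity=1, Growth=5]  = 7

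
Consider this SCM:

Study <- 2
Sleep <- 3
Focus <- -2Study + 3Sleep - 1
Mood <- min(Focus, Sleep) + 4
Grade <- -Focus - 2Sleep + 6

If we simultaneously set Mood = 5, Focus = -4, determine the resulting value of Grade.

4

The joint intervention fixes Mood = 5, Focus = -4, removing each variable's own equation.
Grade = -Focus - 2Sleep + 6  [with Focus=-4, Sleep=3]  = 4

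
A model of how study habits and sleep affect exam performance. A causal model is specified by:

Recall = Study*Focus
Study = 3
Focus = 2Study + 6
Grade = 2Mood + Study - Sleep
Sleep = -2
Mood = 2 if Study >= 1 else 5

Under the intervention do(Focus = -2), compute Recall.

-6

do(Focus=-2) replaces the equation Focus = 2Study + 6 with the constant Focus = -2.
Recall = Study*Focus  [with Study=3, Focus=-2]  = -6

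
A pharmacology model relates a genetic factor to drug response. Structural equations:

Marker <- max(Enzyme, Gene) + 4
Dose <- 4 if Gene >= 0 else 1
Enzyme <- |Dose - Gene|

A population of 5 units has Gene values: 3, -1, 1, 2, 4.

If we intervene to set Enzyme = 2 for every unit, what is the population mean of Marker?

The intervention sets Enzyme=2 in all 5 units regardless of Gene. Recomputing Marker per unit gives 7, 6, 6, 6, 8; average 6.6.

6.6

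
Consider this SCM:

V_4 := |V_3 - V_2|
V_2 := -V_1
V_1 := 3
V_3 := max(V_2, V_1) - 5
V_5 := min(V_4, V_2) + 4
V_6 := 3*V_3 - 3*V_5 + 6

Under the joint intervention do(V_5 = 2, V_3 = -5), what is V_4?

Under do(V_5 = 2, V_3 = -5), each intervened variable's structural equation is replaced by its fixed value.
V_2 = -V_1  [with V_1=3]  = -3
V_4 = |V_3 - V_2|  [with V_3=-5, V_2=-3]  = 2

2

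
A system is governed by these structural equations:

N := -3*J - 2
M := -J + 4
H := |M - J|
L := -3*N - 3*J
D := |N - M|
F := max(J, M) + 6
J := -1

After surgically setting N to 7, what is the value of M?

5

The intervention breaks the incoming arrows to N: N := -3*J - 2 no longer applies, and N = 7.
Since M is not a descendant of the intervened variable, it is unaffected.
M = -J + 4  [with J=-1]  = 5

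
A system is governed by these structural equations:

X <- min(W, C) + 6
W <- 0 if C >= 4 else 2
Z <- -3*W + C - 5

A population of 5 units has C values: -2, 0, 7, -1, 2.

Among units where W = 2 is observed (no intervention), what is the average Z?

E[Z|W=2] averages over only the 4 units with W=2 (C = -2, 0, -1, 2): Z = -13, -11, -12, -9, mean -11.25.

-11.25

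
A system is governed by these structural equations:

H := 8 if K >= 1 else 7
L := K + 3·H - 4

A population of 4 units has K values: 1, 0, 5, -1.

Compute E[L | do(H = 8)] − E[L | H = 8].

-1.75

Every unit gets H=8 under the intervention. L values become 21, 20, 25, 19; E[L|do(H=8)] = 21.25.
Observing H=8 restricts to units where H's equation naturally yields 8: K ∈ {1, 5}. In that subpopulation L = 21, 25, mean 23.
Difference = 21.25 − 23 = -1.75.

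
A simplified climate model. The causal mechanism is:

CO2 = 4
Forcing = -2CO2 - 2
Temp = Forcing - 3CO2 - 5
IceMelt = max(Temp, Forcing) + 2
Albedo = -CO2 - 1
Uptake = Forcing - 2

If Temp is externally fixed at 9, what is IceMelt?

The intervention breaks the incoming arrows to Temp: Temp = Forcing - 3CO2 - 5 no longer applies, and Temp = 9.
Forcing = -2CO2 - 2  [with CO2=4]  = -10
IceMelt = max(Temp, Forcing) + 2  [with Temp=9, Forcing=-10]  = 11

11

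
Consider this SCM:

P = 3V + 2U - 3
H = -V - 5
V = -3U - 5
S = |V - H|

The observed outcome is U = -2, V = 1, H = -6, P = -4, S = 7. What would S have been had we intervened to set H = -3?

4

do(H=-3) replaces the equation H = -V - 5 with the constant H = -3.
V = -3U - 5  [with U=-2]  = 1
S = |V - H|  [with V=1, H=-3]  = 4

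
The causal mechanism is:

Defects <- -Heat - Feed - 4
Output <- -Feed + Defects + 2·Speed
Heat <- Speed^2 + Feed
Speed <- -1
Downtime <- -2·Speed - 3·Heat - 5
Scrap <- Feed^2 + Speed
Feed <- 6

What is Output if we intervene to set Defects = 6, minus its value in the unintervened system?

Under do(Defects=6), the mechanism Defects <- -Heat - Feed - 4 is discarded; Defects is fixed at 6.
Output = -Feed + Defects + 2·Speed  [with Feed=6, Defects=6, Speed=-1]  = -2
Without intervention: Heat = Speed^2 + Feed  [with Speed=-1, Feed=6]  = 7; Defects = -Heat - Feed - 4  [with Heat=7, Feed=6]  = -17; Output = -Feed + Defects + 2·Speed  [with Feed=6, Defects=-17, Speed=-1]  = -25.
Change = -2 − (-25) = 23.

23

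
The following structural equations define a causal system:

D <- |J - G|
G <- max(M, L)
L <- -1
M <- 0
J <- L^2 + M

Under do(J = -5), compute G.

The intervention breaks the incoming arrows to J: J <- L^2 + M no longer applies, and J = -5.
G is not downstream of the intervention, so its value is determined by the original equations.
G = max(M, L)  [with M=0, L=-1]  = 0

0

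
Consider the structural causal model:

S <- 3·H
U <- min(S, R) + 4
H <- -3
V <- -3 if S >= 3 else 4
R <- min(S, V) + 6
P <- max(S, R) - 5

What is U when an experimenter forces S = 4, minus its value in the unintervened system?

do(S=4) replaces the equation S <- 3·H with the constant S = 4.
V = -3 if S >= 3 else 4  [with S=4]  = -3
R = min(S, V) + 6  [with S=4, V=-3]  = 3
U = min(S, R) + 4  [with S=4, R=3]  = 7
Without intervention: S = 3·H  [with H=-3]  = -9; V = -3 if S >= 3 else 4  [with S=-9]  = 4; R = min(S, V) + 6  [with S=-9, V=4]  = -3; U = min(S, R) + 4  [with S=-9, R=-3]  = -5.
Change = 7 − (-5) = 12.

12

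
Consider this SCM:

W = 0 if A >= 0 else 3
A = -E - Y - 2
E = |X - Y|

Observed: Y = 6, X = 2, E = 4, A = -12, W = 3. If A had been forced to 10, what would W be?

0

Intervening sets A = 10 and removes its equation (A = -E - Y - 2).
W = 0 if A >= 0 else 3  [with A=10]  = 0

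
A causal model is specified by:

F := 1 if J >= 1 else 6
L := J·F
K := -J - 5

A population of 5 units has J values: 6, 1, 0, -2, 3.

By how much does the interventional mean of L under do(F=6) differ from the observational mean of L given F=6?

15.6

Every unit gets F=6 under the intervention. L values become 36, 6, 0, -12, 18; E[L|do(F=6)] = 9.6.
Conditioning on F=6 selects the 2 unit(s) with J ∈ {0, -2}. Their L values: 0, -12. Mean = -6.
Difference = 9.6 − (-6) = 15.6.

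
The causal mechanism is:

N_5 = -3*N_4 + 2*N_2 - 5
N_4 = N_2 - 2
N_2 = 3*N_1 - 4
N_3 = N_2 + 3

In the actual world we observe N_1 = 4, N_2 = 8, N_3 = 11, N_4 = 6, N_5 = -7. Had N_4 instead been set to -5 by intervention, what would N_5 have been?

26

Intervening sets N_4 = -5 and removes its equation (N_4 = N_2 - 2).
N_2 = 3*N_1 - 4  [with N_1=4]  = 8
N_5 = -3*N_4 + 2*N_2 - 5  [with N_4=-5, N_2=8]  = 26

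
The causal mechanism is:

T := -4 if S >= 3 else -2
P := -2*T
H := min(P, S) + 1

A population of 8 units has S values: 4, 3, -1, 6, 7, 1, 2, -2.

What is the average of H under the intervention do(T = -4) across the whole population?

3.5

Every unit gets T=-4 under the intervention. H values become 5, 4, 0, 7, 8, 2, 3, -1; E[H|do(T=-4)] = 3.5.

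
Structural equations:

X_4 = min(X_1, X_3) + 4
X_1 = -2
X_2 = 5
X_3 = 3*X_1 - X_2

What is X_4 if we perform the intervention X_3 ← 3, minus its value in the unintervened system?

9

The intervention breaks the incoming arrows to X_3: X_3 = 3*X_1 - X_2 no longer applies, and X_3 = 3.
X_4 = min(X_1, X_3) + 4  [with X_1=-2, X_3=3]  = 2
Without intervention: X_3 = 3*X_1 - X_2  [with X_1=-2, X_2=5]  = -11; X_4 = min(X_1, X_3) + 4  [with X_1=-2, X_3=-11]  = -7.
Change = 2 − (-7) = 9.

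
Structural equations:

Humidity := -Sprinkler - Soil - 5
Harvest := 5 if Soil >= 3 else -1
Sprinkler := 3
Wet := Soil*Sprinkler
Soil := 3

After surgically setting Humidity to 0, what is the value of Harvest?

5

Intervening sets Humidity = 0 and removes its equation (Humidity := -Sprinkler - Soil - 5).
No directed path runs from Humidity to Harvest, so Harvest keeps its natural value.
Harvest = 5 if Soil >= 3 else -1  [with Soil=3]  = 5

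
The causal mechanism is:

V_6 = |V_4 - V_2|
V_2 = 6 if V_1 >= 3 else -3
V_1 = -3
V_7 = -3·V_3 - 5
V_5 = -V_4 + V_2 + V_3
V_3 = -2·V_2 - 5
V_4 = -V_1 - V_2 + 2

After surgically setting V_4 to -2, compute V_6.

Under do(V_4=-2), the mechanism V_4 = -V_1 - V_2 + 2 is discarded; V_4 is fixed at -2.
V_2 = 6 if V_1 >= 3 else -3  [with V_1=-3]  = -3
V_6 = |V_4 - V_2|  [with V_4=-2, V_2=-3]  = 1

1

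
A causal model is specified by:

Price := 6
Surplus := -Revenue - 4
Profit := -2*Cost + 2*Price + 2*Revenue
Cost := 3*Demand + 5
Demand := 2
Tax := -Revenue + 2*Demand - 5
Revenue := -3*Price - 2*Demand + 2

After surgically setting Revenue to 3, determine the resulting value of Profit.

Under do(Revenue=3), the mechanism Revenue := -3*Price - 2*Demand + 2 is discarded; Revenue is fixed at 3.
Cost = 3*Demand + 5  [with Demand=2]  = 11
Profit = -2*Cost + 2*Price + 2*Revenue  [with Cost=11, Price=6, Revenue=3]  = -4

-4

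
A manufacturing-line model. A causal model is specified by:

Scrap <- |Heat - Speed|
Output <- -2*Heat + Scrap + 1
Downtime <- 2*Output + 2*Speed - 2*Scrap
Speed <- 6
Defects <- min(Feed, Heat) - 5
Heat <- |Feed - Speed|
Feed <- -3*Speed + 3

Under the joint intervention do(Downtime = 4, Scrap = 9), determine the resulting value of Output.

-32

Setting Downtime = 4, Scrap = 9 by intervention discards those variables' equations.
Feed = -3*Speed + 3  [with Speed=6]  = -15
Heat = |Feed - Speed|  [with Feed=-15, Speed=6]  = 21
Output = -2*Heat + Scrap + 1  [with Heat=21, Scrap=9]  = -32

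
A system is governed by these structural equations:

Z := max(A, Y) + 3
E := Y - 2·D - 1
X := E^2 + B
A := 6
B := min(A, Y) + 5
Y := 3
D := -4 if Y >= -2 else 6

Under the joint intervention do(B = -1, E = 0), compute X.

Under do(B = -1, E = 0), each intervened variable's structural equation is replaced by its fixed value.
X = E^2 + B  [with E=0, B=-1]  = -1

-1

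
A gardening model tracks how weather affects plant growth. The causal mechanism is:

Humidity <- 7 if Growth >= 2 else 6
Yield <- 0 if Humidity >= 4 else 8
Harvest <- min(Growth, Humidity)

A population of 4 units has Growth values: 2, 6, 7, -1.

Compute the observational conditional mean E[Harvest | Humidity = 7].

5

Conditioning on Humidity=7 selects the 3 unit(s) with Growth ∈ {2, 6, 7}. Their Harvest values: 2, 6, 7. Mean = 5.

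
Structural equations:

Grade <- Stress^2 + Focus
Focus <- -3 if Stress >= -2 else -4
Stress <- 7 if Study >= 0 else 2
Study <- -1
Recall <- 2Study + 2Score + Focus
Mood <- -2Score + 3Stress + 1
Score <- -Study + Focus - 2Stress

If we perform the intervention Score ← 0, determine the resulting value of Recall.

-5

Under do(Score=0), the mechanism Score <- -Study + Focus - 2Stress is discarded; Score is fixed at 0.
Stress = 7 if Study >= 0 else 2  [with Study=-1]  = 2
Focus = -3 if Stress >= -2 else -4  [with Stress=2]  = -3
Recall = 2Study + 2Score + Focus  [with Study=-1, Score=0, Focus=-3]  = -5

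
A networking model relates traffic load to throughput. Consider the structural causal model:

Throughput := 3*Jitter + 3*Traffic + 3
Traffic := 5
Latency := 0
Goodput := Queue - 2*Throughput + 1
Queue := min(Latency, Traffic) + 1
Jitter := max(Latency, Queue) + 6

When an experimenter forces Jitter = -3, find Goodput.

Under do(Jitter=-3), the mechanism Jitter := max(Latency, Queue) + 6 is discarded; Jitter is fixed at -3.
Queue = min(Latency, Traffic) + 1  [with Latency=0, Traffic=5]  = 1
Throughput = 3*Jitter + 3*Traffic + 3  [with Jitter=-3, Traffic=5]  = 9
Goodput = Queue - 2*Throughput + 1  [with Queue=1, Throughput=9]  = -16

-16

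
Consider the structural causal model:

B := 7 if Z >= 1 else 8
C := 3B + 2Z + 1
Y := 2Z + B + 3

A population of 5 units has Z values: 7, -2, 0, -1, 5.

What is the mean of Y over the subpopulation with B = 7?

Observing B=7 restricts to units where B's equation naturally yields 7: Z ∈ {7, 5}. In that subpopulation Y = 24, 20, mean 22.

22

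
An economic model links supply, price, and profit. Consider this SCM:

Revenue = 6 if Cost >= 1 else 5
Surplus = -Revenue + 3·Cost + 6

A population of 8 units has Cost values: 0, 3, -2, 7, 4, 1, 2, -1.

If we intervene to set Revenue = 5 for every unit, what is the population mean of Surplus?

6.25

Under do(Revenue=5), Revenue's equation is replaced by Revenue=5 for every unit. Per-unit Surplus: 1, 10, -5, 22, 13, 4, 7, -2. Mean = 6.25.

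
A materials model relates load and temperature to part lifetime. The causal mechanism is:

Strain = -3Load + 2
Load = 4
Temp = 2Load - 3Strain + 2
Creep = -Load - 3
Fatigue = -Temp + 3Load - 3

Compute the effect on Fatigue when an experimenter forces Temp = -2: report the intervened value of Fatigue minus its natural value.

do(Temp=-2) replaces the equation Temp = 2Load - 3Strain + 2 with the constant Temp = -2.
Fatigue = -Temp + 3Load - 3  [with Temp=-2, Load=4]  = 11
Without intervention: Strain = -3Load + 2  [with Load=4]  = -10; Temp = 2Load - 3Strain + 2  [with Load=4, Strain=-10]  = 40; Fatigue = -Temp + 3Load - 3  [with Temp=40, Load=4]  = -31.
Change = 11 − (-31) = 42.

42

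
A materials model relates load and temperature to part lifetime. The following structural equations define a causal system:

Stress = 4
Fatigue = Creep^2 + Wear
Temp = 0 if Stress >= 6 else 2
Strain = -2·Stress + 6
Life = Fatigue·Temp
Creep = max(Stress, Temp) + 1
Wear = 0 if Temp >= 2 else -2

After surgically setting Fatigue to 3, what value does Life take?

6

Intervening sets Fatigue = 3 and removes its equation (Fatigue = Creep^2 + Wear).
Temp = 0 if Stress >= 6 else 2  [with Stress=4]  = 2
Life = Fatigue·Temp  [with Fatigue=3, Temp=2]  = 6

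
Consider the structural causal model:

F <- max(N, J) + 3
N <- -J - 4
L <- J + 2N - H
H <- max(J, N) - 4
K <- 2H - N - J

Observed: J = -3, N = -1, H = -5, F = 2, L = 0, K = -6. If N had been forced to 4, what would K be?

Under do(N=4), the mechanism N <- -J - 4 is discarded; N is fixed at 4.
H = max(J, N) - 4  [with J=-3, N=4]  = 0
K = 2H - N - J  [with H=0, N=4, J=-3]  = -1

-1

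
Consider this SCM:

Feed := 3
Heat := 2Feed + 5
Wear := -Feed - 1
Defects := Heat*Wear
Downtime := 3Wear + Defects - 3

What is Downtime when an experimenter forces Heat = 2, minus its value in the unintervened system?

do(Heat=2) replaces the equation Heat := 2Feed + 5 with the constant Heat = 2.
Wear = -Feed - 1  [with Feed=3]  = -4
Defects = Heat*Wear  [with Heat=2, Wear=-4]  = -8
Downtime = 3Wear + Defects - 3  [with Wear=-4, Defects=-8]  = -23
Without intervention: Heat = 2Feed + 5  [with Feed=3]  = 11; Wear = -Feed - 1  [with Feed=3]  = -4; Defects = Heat*Wear  [with Heat=11, Wear=-4]  = -44; Downtime = 3Wear + Defects - 3  [with Wear=-4, Defects=-44]  = -59.
Change = -23 − (-59) = 36.

36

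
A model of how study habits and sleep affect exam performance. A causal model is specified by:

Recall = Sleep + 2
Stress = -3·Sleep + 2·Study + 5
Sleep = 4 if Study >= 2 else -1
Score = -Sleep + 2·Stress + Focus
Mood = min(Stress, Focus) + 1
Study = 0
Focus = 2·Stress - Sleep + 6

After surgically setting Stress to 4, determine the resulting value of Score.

24

do(Stress=4) replaces the equation Stress = -3·Sleep + 2·Study + 5 with the constant Stress = 4.
Sleep = 4 if Study >= 2 else -1  [with Study=0]  = -1
Focus = 2·Stress - Sleep + 6  [with Stress=4, Sleep=-1]  = 15
Score = -Sleep + 2·Stress + Focus  [with Sleep=-1, Stress=4, Focus=15]  = 24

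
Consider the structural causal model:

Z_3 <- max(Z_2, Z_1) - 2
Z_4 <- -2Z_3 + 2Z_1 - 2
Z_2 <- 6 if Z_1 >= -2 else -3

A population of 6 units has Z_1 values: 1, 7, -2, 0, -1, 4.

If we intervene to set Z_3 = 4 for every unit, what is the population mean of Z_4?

-7

do(Z_3=4) breaks Z_3's dependence on Z_1. With Z_3=4 fixed, Z_4 across the units is -8, 4, -14, -10, -12, -2, mean -7.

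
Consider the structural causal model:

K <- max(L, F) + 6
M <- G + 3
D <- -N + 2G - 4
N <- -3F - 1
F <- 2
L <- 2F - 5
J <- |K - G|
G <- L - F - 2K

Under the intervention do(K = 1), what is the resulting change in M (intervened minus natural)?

14

The intervention breaks the incoming arrows to K: K <- max(L, F) + 6 no longer applies, and K = 1.
L = 2F - 5  [with F=2]  = -1
G = L - F - 2K  [with L=-1, F=2, K=1]  = -5
M = G + 3  [with G=-5]  = -2
Without intervention: L = 2F - 5  [with F=2]  = -1; K = max(L, F) + 6  [with L=-1, F=2]  = 8; G = L - F - 2K  [with L=-1, F=2, K=8]  = -19; M = G + 3  [with G=-19]  = -16.
Change = -2 − (-16) = 14.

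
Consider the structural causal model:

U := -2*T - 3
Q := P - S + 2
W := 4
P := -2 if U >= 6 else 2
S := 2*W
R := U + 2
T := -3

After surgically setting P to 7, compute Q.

Intervening sets P = 7 and removes its equation (P := -2 if U >= 6 else 2).
S = 2*W  [with W=4]  = 8
Q = P - S + 2  [with P=7, S=8]  = 1

1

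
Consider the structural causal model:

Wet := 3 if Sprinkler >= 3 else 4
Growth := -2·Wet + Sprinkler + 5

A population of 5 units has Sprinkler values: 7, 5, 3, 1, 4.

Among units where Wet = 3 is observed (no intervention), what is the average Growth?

3.75

E[Growth|Wet=3] averages over only the 4 units with Wet=3 (Sprinkler = 7, 5, 3, 4): Growth = 6, 4, 2, 3, mean 3.75.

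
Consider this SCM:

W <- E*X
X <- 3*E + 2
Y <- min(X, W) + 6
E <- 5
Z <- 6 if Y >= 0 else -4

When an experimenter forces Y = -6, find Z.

Intervening sets Y = -6 and removes its equation (Y <- min(X, W) + 6).
Z = 6 if Y >= 0 else -4  [with Y=-6]  = -4

-4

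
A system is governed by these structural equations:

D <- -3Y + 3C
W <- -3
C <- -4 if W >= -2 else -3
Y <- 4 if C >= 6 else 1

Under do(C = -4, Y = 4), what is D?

-24

Setting C = -4, Y = 4 by intervention discards those variables' equations.
D = -3Y + 3C  [with Y=4, C=-4]  = -24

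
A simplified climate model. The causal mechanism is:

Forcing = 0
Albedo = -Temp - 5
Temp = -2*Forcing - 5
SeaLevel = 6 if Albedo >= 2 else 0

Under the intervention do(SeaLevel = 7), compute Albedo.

Under do(SeaLevel=7), the mechanism SeaLevel = 6 if Albedo >= 2 else 0 is discarded; SeaLevel is fixed at 7.
Since Albedo is not a descendant of the intervened variable, it is unaffected.
Temp = -2*Forcing - 5  [with Forcing=0]  = -5
Albedo = -Temp - 5  [with Temp=-5]  = 0

0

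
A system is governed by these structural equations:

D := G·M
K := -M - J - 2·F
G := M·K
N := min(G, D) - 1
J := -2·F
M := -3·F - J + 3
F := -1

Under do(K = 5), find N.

19

The intervention breaks the incoming arrows to K: K := -M - J - 2·F no longer applies, and K = 5.
J = -2·F  [with F=-1]  = 2
M = -3·F - J + 3  [with F=-1, J=2]  = 4
G = M·K  [with M=4, K=5]  = 20
D = G·M  [with G=20, M=4]  = 80
N = min(G, D) - 1  [with G=20, D=80]  = 19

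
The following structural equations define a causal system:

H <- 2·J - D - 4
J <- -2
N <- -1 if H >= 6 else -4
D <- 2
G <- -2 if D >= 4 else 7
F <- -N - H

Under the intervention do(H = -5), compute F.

9

The intervention breaks the incoming arrows to H: H <- 2·J - D - 4 no longer applies, and H = -5.
N = -1 if H >= 6 else -4  [with H=-5]  = -4
F = -N - H  [with N=-4, H=-5]  = 9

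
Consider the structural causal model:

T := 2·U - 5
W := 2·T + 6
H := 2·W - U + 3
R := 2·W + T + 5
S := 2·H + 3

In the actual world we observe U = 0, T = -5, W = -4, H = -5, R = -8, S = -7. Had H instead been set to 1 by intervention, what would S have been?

Under do(H=1), the mechanism H := 2·W - U + 3 is discarded; H is fixed at 1.
S = 2·H + 3  [with H=1]  = 5

5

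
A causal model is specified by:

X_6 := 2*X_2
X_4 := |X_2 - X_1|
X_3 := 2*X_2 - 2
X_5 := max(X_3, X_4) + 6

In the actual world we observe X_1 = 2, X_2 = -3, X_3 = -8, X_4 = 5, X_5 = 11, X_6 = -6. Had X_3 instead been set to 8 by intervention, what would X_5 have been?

14

do(X_3=8) replaces the equation X_3 := 2*X_2 - 2 with the constant X_3 = 8.
X_4 = |X_2 - X_1|  [with X_2=-3, X_1=2]  = 5
X_5 = max(X_3, X_4) + 6  [with X_3=8, X_4=5]  = 14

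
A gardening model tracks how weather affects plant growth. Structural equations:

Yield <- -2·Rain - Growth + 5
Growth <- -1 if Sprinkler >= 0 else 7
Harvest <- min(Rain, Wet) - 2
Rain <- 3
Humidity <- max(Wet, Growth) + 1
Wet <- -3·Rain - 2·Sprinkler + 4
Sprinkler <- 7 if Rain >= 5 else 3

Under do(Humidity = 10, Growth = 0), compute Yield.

Setting Humidity = 10, Growth = 0 by intervention discards those variables' equations.
Yield = -2·Rain - Growth + 5  [with Rain=3, Growth=0]  = -1

-1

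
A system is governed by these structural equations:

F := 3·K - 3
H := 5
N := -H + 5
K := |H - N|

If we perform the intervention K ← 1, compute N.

0

Under do(K=1), the mechanism K := |H - N| is discarded; K is fixed at 1.
Since N is not a descendant of the intervened variable, it is unaffected.
N = -H + 5  [with H=5]  = 0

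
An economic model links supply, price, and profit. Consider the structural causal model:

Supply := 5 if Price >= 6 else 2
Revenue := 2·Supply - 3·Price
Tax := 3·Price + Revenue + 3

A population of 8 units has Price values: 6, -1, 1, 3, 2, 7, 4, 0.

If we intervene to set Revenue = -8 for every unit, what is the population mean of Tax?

3.25

Every unit gets Revenue=-8 under the intervention. Tax values become 13, -8, -2, 4, 1, 16, 7, -5; E[Tax|do(Revenue=-8)] = 3.25.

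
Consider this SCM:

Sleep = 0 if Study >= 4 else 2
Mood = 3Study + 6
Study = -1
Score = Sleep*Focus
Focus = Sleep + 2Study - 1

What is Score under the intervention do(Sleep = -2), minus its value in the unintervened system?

Under do(Sleep=-2), the mechanism Sleep = 0 if Study >= 4 else 2 is discarded; Sleep is fixed at -2.
Focus = Sleep + 2Study - 1  [with Sleep=-2, Study=-1]  = -5
Score = Sleep*Focus  [with Sleep=-2, Focus=-5]  = 10
Without intervention: Sleep = 0 if Study >= 4 else 2  [with Study=-1]  = 2; Focus = Sleep + 2Study - 1  [with Sleep=2, Study=-1]  = -1; Score = Sleep*Focus  [with Sleep=2, Focus=-1]  = -2.
Change = 10 − (-2) = 12.

12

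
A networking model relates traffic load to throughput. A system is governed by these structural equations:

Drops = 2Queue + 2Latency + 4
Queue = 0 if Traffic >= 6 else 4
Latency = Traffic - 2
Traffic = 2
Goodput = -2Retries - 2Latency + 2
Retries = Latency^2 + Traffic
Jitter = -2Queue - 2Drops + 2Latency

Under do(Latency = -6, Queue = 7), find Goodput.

Under do(Latency = -6, Queue = 7), each intervened variable's structural equation is replaced by its fixed value.
Retries = Latency^2 + Traffic  [with Latency=-6, Traffic=2]  = 38
Goodput = -2Retries - 2Latency + 2  [with Retries=38, Latency=-6]  = -62

-62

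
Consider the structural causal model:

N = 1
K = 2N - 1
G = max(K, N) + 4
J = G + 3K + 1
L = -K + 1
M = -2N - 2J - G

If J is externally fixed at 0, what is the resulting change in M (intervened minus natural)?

Under do(J=0), the mechanism J = G + 3K + 1 is discarded; J is fixed at 0.
K = 2N - 1  [with N=1]  = 1
G = max(K, N) + 4  [with K=1, N=1]  = 5
M = -2N - 2J - G  [with N=1, J=0, G=5]  = -7
Without intervention: K = 2N - 1  [with N=1]  = 1; G = max(K, N) + 4  [with K=1, N=1]  = 5; J = G + 3K + 1  [with G=5, K=1]  = 9; M = -2N - 2J - G  [with N=1, J=9, G=5]  = -25.
Change = -7 − (-25) = 18.

18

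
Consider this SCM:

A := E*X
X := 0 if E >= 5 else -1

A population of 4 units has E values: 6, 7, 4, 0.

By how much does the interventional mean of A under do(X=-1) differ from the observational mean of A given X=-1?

-2.25

Every unit gets X=-1 under the intervention. A values become -6, -7, -4, 0; E[A|do(X=-1)] = -4.25.
E[A|X=-1] averages over only the 2 units with X=-1 (E = 4, 0): A = -4, 0, mean -2.
Difference = -4.25 − (-2) = -2.25.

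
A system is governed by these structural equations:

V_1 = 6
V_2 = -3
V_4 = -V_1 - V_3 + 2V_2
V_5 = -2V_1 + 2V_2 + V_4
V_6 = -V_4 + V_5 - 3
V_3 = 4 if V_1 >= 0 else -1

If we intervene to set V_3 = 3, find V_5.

do(V_3=3) replaces the equation V_3 = 4 if V_1 >= 0 else -1 with the constant V_3 = 3.
V_4 = -V_1 - V_3 + 2V_2  [with V_1=6, V_3=3, V_2=-3]  = -15
V_5 = -2V_1 + 2V_2 + V_4  [with V_1=6, V_2=-3, V_4=-15]  = -33

-33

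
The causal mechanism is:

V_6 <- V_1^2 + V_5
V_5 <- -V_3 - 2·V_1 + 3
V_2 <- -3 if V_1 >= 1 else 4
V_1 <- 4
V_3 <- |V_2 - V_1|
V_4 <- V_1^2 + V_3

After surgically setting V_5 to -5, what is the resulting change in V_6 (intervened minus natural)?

7

The intervention breaks the incoming arrows to V_5: V_5 <- -V_3 - 2·V_1 + 3 no longer applies, and V_5 = -5.
V_6 = V_1^2 + V_5  [with V_1=4, V_5=-5]  = 11
Without intervention: V_2 = -3 if V_1 >= 1 else 4  [with V_1=4]  = -3; V_3 = |V_2 - V_1|  [with V_2=-3, V_1=4]  = 7; V_5 = -V_3 - 2·V_1 + 3  [with V_3=7, V_1=4]  = -12; V_6 = V_1^2 + V_5  [with V_1=4, V_5=-12]  = 4.
Change = 11 − 4 = 7.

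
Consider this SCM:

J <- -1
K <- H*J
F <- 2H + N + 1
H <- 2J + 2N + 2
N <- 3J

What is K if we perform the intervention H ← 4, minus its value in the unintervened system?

The intervention breaks the incoming arrows to H: H <- 2J + 2N + 2 no longer applies, and H = 4.
K = H*J  [with H=4, J=-1]  = -4
Without intervention: N = 3J  [with J=-1]  = -3; H = 2J + 2N + 2  [with J=-1, N=-3]  = -6; K = H*J  [with H=-6, J=-1]  = 6.
Change = -4 − 6 = -10.

-10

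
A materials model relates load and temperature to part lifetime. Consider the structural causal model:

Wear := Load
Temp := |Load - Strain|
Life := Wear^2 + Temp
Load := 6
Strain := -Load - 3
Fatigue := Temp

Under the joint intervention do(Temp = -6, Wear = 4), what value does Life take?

Setting Temp = -6, Wear = 4 by intervention discards those variables' equations.
Life = Wear^2 + Temp  [with Wear=4, Temp=-6]  = 10

10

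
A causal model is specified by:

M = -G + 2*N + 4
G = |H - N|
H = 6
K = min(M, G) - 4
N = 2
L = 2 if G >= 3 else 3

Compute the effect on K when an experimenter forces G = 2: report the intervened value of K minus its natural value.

-2

The intervention breaks the incoming arrows to G: G = |H - N| no longer applies, and G = 2.
M = -G + 2*N + 4  [with G=2, N=2]  = 6
K = min(M, G) - 4  [with M=6, G=2]  = -2
Without intervention: G = |H - N|  [with H=6, N=2]  = 4; M = -G + 2*N + 4  [with G=4, N=2]  = 4; K = min(M, G) - 4  [with M=4, G=4]  = 0.
Change = -2 − 0 = -2.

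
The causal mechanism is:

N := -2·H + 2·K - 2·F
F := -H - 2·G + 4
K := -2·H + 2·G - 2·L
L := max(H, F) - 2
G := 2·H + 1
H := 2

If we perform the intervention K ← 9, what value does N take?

The intervention breaks the incoming arrows to K: K := -2·H + 2·G - 2·L no longer applies, and K = 9.
G = 2·H + 1  [with H=2]  = 5
F = -H - 2·G + 4  [with H=2, G=5]  = -8
N = -2·H + 2·K - 2·F  [with H=2, K=9, F=-8]  = 30

30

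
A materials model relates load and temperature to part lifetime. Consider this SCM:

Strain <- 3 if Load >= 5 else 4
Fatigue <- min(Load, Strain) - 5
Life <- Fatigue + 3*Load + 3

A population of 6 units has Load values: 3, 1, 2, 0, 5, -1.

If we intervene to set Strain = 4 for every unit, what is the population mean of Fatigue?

-3.5

Every unit gets Strain=4 under the intervention. Fatigue values become -2, -4, -3, -5, -1, -6; E[Fatigue|do(Strain=4)] = -3.5.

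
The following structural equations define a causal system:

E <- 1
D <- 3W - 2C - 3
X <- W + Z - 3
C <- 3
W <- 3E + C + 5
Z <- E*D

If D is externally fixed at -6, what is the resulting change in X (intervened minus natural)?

-30

Under do(D=-6), the mechanism D <- 3W - 2C - 3 is discarded; D is fixed at -6.
W = 3E + C + 5  [with E=1, C=3]  = 11
Z = E*D  [with E=1, D=-6]  = -6
X = W + Z - 3  [with W=11, Z=-6]  = 2
Without intervention: W = 3E + C + 5  [with E=1, C=3]  = 11; D = 3W - 2C - 3  [with W=11, C=3]  = 24; Z = E*D  [with E=1, D=24]  = 24; X = W + Z - 3  [with W=11, Z=24]  = 32.
Change = 2 − 32 = -30.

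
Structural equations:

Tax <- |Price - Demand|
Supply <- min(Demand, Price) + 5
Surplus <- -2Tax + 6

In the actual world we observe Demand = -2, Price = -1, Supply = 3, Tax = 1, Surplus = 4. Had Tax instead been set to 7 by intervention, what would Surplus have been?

-8

Intervening sets Tax = 7 and removes its equation (Tax <- |Price - Demand|).
Surplus = -2Tax + 6  [with Tax=7]  = -8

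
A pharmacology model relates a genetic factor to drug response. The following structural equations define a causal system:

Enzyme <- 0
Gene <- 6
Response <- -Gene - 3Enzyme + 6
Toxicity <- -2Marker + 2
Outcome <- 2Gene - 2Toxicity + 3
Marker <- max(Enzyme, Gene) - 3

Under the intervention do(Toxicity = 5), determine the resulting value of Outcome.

5

The intervention breaks the incoming arrows to Toxicity: Toxicity <- -2Marker + 2 no longer applies, and Toxicity = 5.
Outcome = 2Gene - 2Toxicity + 3  [with Gene=6, Toxicity=5]  = 5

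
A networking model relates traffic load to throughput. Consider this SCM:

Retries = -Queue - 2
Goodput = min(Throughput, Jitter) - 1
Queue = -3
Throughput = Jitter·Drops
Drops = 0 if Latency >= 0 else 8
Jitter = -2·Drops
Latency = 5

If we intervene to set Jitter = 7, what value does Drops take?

do(Jitter=7) replaces the equation Jitter = -2·Drops with the constant Jitter = 7.
Drops is not downstream of the intervention, so its value is determined by the original equations.
Drops = 0 if Latency >= 0 else 8  [with Latency=5]  = 0

0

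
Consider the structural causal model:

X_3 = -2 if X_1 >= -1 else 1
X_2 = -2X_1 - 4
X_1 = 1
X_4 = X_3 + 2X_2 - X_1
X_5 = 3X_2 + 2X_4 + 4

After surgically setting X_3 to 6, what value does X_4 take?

The intervention breaks the incoming arrows to X_3: X_3 = -2 if X_1 >= -1 else 1 no longer applies, and X_3 = 6.
X_2 = -2X_1 - 4  [with X_1=1]  = -6
X_4 = X_3 + 2X_2 - X_1  [with X_3=6, X_2=-6, X_1=1]  = -7

-7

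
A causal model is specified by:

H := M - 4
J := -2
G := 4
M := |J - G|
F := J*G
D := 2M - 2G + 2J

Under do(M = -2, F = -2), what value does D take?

-16

The joint intervention fixes M = -2, F = -2, removing each variable's own equation.
D = 2M - 2G + 2J  [with M=-2, G=4, J=-2]  = -16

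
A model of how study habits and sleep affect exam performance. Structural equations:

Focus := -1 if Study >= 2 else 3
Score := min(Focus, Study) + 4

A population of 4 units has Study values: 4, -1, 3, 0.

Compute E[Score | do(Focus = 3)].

Every unit gets Focus=3 under the intervention. Score values become 7, 3, 7, 4; E[Score|do(Focus=3)] = 5.25.

5.25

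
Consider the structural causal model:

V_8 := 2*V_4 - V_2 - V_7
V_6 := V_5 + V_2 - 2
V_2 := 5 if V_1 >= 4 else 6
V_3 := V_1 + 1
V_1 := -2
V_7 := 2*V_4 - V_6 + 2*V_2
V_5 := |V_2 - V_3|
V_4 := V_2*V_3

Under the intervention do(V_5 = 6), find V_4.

The intervention breaks the incoming arrows to V_5: V_5 := |V_2 - V_3| no longer applies, and V_5 = 6.
Since V_4 is not a descendant of the intervened variable, it is unaffected.
V_2 = 5 if V_1 >= 4 else 6  [with V_1=-2]  = 6
V_3 = V_1 + 1  [with V_1=-2]  = -1
V_4 = V_2*V_3  [with V_2=6, V_3=-1]  = -6

-6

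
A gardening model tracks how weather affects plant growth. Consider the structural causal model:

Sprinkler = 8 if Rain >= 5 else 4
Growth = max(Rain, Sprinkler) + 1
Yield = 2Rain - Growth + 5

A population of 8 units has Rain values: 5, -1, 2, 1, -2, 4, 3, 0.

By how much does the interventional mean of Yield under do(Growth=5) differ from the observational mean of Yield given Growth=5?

do(Growth=5) breaks Growth's dependence on Rain. With Growth=5 fixed, Yield across the units is 10, -2, 4, 2, -4, 8, 6, 0, mean 3.
E[Yield|Growth=5] averages over only the 7 units with Growth=5 (Rain = -1, 2, 1, -2, 4, 3, 0): Yield = -2, 4, 2, -4, 8, 6, 0, mean 2.
Difference = 3 − 2 = 1.

1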